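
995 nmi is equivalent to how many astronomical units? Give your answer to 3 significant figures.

1.23e-5 au

1 nautical mile = 1.23799e-8 au.
995 × 1.23799e-8 ≈ 1.23e-5 au.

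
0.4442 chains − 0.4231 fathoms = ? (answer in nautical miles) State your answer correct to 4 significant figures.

0.004407 nautical miles

0.4442 chain = 0.00482499 nmi and 0.4231 fathom = 0.000417800 nmi.
0.00482499 − 0.000417800 ≈ 0.004407 nmi.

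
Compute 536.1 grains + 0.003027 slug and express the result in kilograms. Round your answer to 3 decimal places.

536.1 gr = 0.0347387 kg and 0.003027 slug = 0.0441757 kg.
0.0347387 + 0.0441757 ≈ 0.079 kg.

0.079 kg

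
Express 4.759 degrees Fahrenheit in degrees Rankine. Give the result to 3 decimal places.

464.429 degrees Rankine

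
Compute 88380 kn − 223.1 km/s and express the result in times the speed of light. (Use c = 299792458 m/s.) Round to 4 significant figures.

88380 kn = 0.000151660 c and 223.1 km/s = 0.000744181 c.
0.000151660 − 0.000744181 ≈ -0.0005925 c.

-0.0005925 c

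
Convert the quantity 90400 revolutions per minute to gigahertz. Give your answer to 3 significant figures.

1 revolution per minute = 1.66667e-11 GHz.
Then 90400 × 1.66667e-11 ≈ 1.51e-6 GHz.

1.51e-6 GHz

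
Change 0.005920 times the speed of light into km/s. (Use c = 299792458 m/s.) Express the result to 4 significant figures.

1775 kilometers per second

1 c = 299792 kilometers per second.
Then 0.005920 × 299792 ≈ 1775 km/s.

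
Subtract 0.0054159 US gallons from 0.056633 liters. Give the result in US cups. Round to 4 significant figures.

0.1527 US cups

0.056633 L = 0.239374 US cup and 0.0054159 US gal = 0.0866544 US cup.
0.239374 − 0.0866544 ≈ 0.1527 US cup.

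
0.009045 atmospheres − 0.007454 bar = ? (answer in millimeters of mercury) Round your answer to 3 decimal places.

1.283 mmHg

0.009045 atm = 6.87420 mmHg and 0.007454 bar = 5.59096 mmHg.
6.87420 − 5.59096 ≈ 1.283 mmHg.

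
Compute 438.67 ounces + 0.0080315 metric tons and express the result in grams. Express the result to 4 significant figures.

438.67 oz = 12436.1 g and 0.0080315 t = 8031.50 g.
12436.1 + 8031.50 ≈ 20470 g.

20470 g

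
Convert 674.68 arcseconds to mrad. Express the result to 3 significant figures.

3.27 milliradians

1 arcsecond = 0.00484814 mrad.
Then 674.68 × 0.00484814 ≈ 3.27 mrad.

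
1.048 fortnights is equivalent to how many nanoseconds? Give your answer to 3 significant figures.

1.27e+15 ns

1 fortnight = 1.20960e+15 nanoseconds.
So 1.048 × 1.20960e+15 ≈ 1.27e+15 ns.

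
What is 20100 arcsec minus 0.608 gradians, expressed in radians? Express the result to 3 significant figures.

20100 arcsec = 0.0974475 rad and 0.608 grad = 0.00955044 rad.
0.0974475 − 0.00955044 ≈ 0.0879 rad.

0.0879 rad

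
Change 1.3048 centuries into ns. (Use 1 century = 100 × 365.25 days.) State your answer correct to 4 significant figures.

1 century = 3.15576 × 10^18 ns.
Then 1.3048 × 3.15576 × 10^18 ≈ 4.118 × 10^18 ns.

4.118 × 10^18 nanoseconds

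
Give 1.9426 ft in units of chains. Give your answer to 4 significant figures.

0.02943 chain

1 foot = 0.0151515 chains.
1.9426 × 0.0151515 ≈ 0.02943 chain.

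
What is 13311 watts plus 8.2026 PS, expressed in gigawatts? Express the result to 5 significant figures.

13311 W = 1.33110e-5 GW and 8.2026 PS = 6.03300e-6 GW.
1.33110e-5 + 6.03300e-6 ≈ 1.9344e-5 GW.

1.9344e-5 GW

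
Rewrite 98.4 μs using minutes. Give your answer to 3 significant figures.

1.64 × 10^-6 min

1 μs = 1.66667 × 10^-8 min.
Then 98.4 × 1.66667 × 10^-8 ≈ 1.64 × 10^-6 min.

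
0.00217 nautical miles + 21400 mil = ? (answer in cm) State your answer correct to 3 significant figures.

456 centimeters

0.00217 nmi = 401.884 cm and 21400 mil = 54.3560 cm.
401.884 + 54.3560 ≈ 456 cm.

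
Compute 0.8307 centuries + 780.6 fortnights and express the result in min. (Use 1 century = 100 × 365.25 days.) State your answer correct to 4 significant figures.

5.943 × 10^7 minutes

0.8307 century = 4.36915 × 10^7 min and 780.6 fortnight = 1.57369 × 10^7 min.
4.36915 × 10^7 + 1.57369 × 10^7 ≈ 5.943 × 10^7 min.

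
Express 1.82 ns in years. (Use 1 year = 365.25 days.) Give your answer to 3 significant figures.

5.77e-17 yr

1 ns = 3.16881e-17 yr.
Then 1.82 × 3.16881e-17 ≈ 5.77e-17 yr.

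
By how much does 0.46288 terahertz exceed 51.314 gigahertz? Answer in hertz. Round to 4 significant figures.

4.116 × 10^11 Hz

0.46288 THz = 4.62880 × 10^11 Hz and 51.314 GHz = 5.13140 × 10^10 Hz.
4.62880 × 10^11 − 5.13140 × 10^10 ≈ 4.116 × 10^11 Hz.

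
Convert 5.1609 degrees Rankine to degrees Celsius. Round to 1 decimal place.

-270.3 °C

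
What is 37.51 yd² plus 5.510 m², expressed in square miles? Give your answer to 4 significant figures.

37.51 yd² = 1.21094 × 10^-5 mi² and 5.510 m² = 2.12742 × 10^-6 mi².
1.21094 × 10^-5 + 2.12742 × 10^-6 ≈ 1.424 × 10^-5 mi².

1.424 × 10^-5 square miles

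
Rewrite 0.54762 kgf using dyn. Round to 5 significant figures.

1 kilogram-force = 980665 dyn.
So 0.54762 × 980665 ≈ 537030 dyn.

537030 dynes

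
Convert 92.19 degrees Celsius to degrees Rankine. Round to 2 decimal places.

°R = (°C + 273.15) × 9/5.
Applying the formula gives 657.61 °R.

657.61 degrees Rankine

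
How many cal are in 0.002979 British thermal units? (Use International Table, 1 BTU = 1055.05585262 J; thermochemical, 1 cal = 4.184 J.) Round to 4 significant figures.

1 BTU = 252.164 calories.
Thus 0.002979 × 252.164 ≈ 0.7512 cal.

0.7512 cal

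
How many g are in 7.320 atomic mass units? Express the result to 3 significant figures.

1.22 × 10^-23 g

1 u = 1.66054 × 10^-24 grams.
Thus 7.320 × 1.66054 × 10^-24 ≈ 1.22 × 10^-23 g.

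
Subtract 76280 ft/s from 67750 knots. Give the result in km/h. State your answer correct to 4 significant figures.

41770 kilometers per hour

67750 kn = 125473 km/h and 76280 ft/s = 83700.5 km/h.
125473 − 83700.5 ≈ 41770 km/h.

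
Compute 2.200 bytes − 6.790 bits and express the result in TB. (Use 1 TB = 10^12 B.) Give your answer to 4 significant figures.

1.351e-12 terabytes

2.200 B = 2.20000e-12 TB and 6.790 bit = 8.48750e-13 TB.
2.20000e-12 − 8.48750e-13 ≈ 1.351e-12 TB.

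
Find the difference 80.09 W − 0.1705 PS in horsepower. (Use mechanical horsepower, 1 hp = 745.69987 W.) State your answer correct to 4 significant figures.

-0.06077 hp

80.09 W = 0.107402 hp and 0.1705 PS = 0.168168 hp.
0.107402 − 0.168168 ≈ -0.06077 hp.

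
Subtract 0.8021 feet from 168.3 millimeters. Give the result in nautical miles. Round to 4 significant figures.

-4.113e-5 nmi

168.3 mm = 9.08747e-5 nmi and 0.8021 ft = 0.000132009 nmi.
9.08747e-5 − 0.000132009 ≈ -4.113e-5 nmi.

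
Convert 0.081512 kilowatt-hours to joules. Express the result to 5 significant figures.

293440 J

1 kilowatt-hour = 3.60000 × 10^6 joules.
So 0.081512 × 3.60000 × 10^6 ≈ 293440 J.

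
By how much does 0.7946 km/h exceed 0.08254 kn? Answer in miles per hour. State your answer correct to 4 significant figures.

0.3988 mph

0.7946 km/h = 0.493742 mph and 0.08254 kn = 0.0949853 mph.
0.493742 − 0.0949853 ≈ 0.3988 mph.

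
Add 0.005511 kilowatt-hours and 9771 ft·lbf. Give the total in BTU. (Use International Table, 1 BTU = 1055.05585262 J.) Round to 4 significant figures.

31.36 BTU

0.005511 kWh = 18.8043 BTU and 9771 ft·lbf = 12.5564 BTU.
18.8043 + 12.5564 ≈ 31.36 BTU.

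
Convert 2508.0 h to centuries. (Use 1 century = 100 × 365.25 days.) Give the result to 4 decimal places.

0.0029 centuries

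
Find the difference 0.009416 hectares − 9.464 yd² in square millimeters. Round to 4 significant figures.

0.009416 ha = 9.41600e+7 mm² and 9.464 yd² = 7.91311e+6 mm².
9.41600e+7 − 7.91311e+6 ≈ 8.625e+7 mm².

8.625e+7 square millimeters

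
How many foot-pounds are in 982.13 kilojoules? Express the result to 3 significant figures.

724000 ft·lbf

1 kJ = 737.562 foot-pounds.
So 982.13 × 737.562 ≈ 724000 ft·lbf.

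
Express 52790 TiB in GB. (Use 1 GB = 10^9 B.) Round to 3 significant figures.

1 TiB = 1099.51 gigabytes.
So 52790 × 1099.51 ≈ 5.80e+7 GB.

5.80e+7 GB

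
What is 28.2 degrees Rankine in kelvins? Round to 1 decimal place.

15.7 K

°R = K × 9/5.
Applying the formula gives 15.7 K.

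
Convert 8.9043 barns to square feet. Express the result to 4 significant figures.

1 barn = 1.076391 × 10^-27 ft².
Thus 8.9043 × 1.076391 × 10^-27 ≈ 9.585 × 10^-27 ft².

9.585 × 10^-27 ft²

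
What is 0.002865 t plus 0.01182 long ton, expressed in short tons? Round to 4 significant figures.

0.01640 short tons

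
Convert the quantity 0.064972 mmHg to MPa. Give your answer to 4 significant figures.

8.662 × 10^-6 megapascals

1 mmHg = 0.000133322 megapascals.
Then 0.064972 × 0.000133322 ≈ 8.662 × 10^-6 MPa.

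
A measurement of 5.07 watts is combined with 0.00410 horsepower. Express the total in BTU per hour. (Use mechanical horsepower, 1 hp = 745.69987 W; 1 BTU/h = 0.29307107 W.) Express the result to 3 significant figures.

27.7 BTU/h

5.07 W = 17.2996 BTU/h and 0.00410 hp = 10.4322 BTU/h.
17.2996 + 10.4322 ≈ 27.7 BTU/h.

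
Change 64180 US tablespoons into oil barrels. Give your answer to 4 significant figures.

1 US tbsp = 9.30060e-5 bbl.
So 64180 × 9.30060e-5 ≈ 5.969 bbl.

5.969 oil barrels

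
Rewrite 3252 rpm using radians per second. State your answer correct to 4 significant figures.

340.5 radians per second

1 rpm = 0.104720 rad/s.
Then 3252 × 0.104720 ≈ 340.5 rad/s.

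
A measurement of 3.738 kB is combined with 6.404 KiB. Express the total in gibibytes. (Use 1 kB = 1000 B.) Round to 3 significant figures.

9.59e-6 gibibytes

3.738 kB = 3.48128e-6 GiB and 6.404 KiB = 6.10733e-6 GiB.
3.48128e-6 + 6.10733e-6 ≈ 9.59e-6 GiB.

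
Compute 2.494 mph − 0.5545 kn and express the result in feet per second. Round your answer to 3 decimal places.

2.494 mph = 3.65787 ft/s and 0.5545 kn = 0.935891 ft/s.
3.65787 − 0.935891 ≈ 2.722 ft/s.

2.722 ft/s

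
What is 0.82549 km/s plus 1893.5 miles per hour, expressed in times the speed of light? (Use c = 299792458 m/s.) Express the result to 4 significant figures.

5.577e-6 c

0.82549 km/s = 2.75354e-6 c and 1893.5 mph = 2.82352e-6 c.
2.75354e-6 + 2.82352e-6 ≈ 5.577e-6 c.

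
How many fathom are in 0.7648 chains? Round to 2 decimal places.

1 chain = 11.0000 fathom.
0.7648 × 11.0000 ≈ 8.41 fathom.

8.41 fathoms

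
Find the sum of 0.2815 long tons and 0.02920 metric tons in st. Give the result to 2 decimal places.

0.2815 long ton = 45.0400 st and 0.02920 t = 4.59821 st.
45.0400 + 4.59821 ≈ 49.64 st.

49.64 stone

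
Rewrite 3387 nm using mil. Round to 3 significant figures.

0.133 mils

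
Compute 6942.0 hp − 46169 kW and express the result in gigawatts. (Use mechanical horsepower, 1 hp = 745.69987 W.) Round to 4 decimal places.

-0.0410 gigawatts

6942.0 hp = 0.00517665 GW and 46169 kW = 0.0461690 GW.
0.00517665 − 0.0461690 ≈ -0.0410 GW.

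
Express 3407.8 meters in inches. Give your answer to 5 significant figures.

134170 in

1 m = 39.3701 inches.
Thus 3407.8 × 39.3701 ≈ 134170 in.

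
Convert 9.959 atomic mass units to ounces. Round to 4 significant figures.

5.833 × 10^-25 oz

1 u = 5.85738 × 10^-26 oz.
9.959 × 5.85738 × 10^-26 ≈ 5.833 × 10^-25 oz.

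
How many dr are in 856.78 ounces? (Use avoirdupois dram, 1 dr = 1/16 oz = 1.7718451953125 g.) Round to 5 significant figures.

1 oz = 16.0000 drams.
856.78 × 16.0000 ≈ 13708 dr.

13708 drams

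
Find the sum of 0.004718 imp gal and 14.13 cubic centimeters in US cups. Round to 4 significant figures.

0.004718 imp gal = 0.0906573 US cup and 14.13 cm³ = 0.0597240 US cup.
0.0906573 + 0.0597240 ≈ 0.1504 US cup.

0.1504 US cups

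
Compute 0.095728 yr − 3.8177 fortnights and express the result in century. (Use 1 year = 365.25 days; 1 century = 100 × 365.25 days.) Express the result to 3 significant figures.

-0.000506 centuries

0.095728 yr = 0.000957280 century and 3.8177 fortnight = 0.00146332 century.
0.000957280 − 0.00146332 ≈ -0.000506 century.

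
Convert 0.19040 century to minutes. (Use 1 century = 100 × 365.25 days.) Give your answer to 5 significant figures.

1.0014 × 10^7 minutes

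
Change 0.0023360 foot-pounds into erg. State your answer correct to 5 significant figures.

31672 erg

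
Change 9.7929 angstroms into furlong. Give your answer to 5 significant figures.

1 Å = 4.97097 × 10^-13 furlong.
Thus 9.7929 × 4.97097 × 10^-13 ≈ 4.8680 × 10^-12 furlong.

4.8680 × 10^-12 furlong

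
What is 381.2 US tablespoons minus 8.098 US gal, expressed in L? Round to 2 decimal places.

-25.02 L

381.2 US tbsp = 5.63671 L and 8.098 US gal = 30.6543 L.
5.63671 − 30.6543 ≈ -25.02 L.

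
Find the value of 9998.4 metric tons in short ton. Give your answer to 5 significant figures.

11021 short ton

1 metric ton = 1.10231 short ton.
So 9998.4 × 1.10231 ≈ 11021 short ton.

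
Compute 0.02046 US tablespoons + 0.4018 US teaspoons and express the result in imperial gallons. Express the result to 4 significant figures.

0.0005022 imp gal

0.02046 US tbsp = 6.65489 × 10^-5 imp gal and 0.4018 US tsp = 0.000435636 imp gal.
6.65489 × 10^-5 + 0.000435636 ≈ 0.0005022 imp gal.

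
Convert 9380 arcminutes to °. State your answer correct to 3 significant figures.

156 °

1 arcmin = 0.0166667 degrees.
So 9380 × 0.0166667 ≈ 156 °.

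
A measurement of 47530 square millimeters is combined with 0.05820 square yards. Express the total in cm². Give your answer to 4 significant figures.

961.9 square centimeters

47530 mm² = 475.300 cm² and 0.05820 yd² = 486.626 cm².
475.300 + 486.626 ≈ 961.9 cm².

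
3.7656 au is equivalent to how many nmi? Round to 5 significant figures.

1 astronomical unit = 8.07764e+7 nautical miles.
Then 3.7656 × 8.07764e+7 ≈ 3.0417e+8 nmi.

3.0417e+8 nautical miles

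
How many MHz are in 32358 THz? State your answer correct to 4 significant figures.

3.236 × 10^10 megahertz

1 THz = 1.00000 × 10^6 megahertz.
Thus 32358 × 1.00000 × 10^6 ≈ 3.236 × 10^10 MHz.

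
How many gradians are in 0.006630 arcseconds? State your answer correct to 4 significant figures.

2.046e-6 grad

1 arcsec = 0.000308642 gradians.
0.006630 × 0.000308642 ≈ 2.046e-6 grad.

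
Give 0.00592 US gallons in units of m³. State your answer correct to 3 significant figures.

2.24e-5 cubic meters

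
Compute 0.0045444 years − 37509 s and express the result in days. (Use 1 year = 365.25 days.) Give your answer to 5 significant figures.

0.0045444 yr = 1.65984 d and 37509 s = 0.434132 d.
1.65984 − 0.434132 ≈ 1.2257 d.

1.2257 days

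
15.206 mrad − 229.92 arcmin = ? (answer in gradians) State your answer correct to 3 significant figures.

-3.29 grad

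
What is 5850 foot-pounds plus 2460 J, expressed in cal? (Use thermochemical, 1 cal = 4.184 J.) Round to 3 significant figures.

5850 ft·lbf = 1895.68 cal and 2460 J = 587.954 cal.
1895.68 + 587.954 ≈ 2480 cal.

2480 calories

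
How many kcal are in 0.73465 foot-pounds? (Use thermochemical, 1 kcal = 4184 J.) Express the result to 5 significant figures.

1 foot-pound = 0.000324048 kcal.
Then 0.73465 × 0.000324048 ≈ 0.00023806 kcal.

0.00023806 kcal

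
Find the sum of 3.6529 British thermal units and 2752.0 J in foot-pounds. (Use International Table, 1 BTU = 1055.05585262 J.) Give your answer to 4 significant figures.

4872 ft·lbf

3.6529 BTU = 2842.57 ft·lbf and 2752.0 J = 2029.77 ft·lbf.
2842.57 + 2029.77 ≈ 4872 ft·lbf.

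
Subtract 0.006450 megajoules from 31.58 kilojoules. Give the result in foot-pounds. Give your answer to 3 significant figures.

18500 ft·lbf

31.58 kJ = 23292.2 ft·lbf and 0.006450 MJ = 4757.28 ft·lbf.
23292.2 − 4757.28 ≈ 18500 ft·lbf.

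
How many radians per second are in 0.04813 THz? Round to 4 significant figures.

3.024e+11 rad/s

1 THz = 6.28319e+12 radians per second.
So 0.04813 × 6.28319e+12 ≈ 3.024e+11 rad/s.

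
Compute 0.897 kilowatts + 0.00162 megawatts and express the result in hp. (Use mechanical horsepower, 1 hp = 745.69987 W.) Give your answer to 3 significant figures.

3.38 horsepower

0.897 kW = 1.20290 hp and 0.00162 MW = 2.17246 hp.
1.20290 + 2.17246 ≈ 3.38 hp.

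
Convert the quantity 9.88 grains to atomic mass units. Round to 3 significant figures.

3.86 × 10^23 atomic mass units

1 gr = 3.90228 × 10^22 u.
Thus 9.88 × 3.90228 × 10^22 ≈ 3.86 × 10^23 u.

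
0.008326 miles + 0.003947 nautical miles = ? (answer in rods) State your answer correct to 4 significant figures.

4.118 rod

0.008326 mi = 2.66432 rod and 0.003947 nmi = 1.45348 rod.
2.66432 + 1.45348 ≈ 4.118 rod.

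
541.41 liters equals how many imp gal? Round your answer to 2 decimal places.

1 liter = 0.219969 imp gal.
So 541.41 × 0.219969 ≈ 119.09 imp gal.

119.09 imp gal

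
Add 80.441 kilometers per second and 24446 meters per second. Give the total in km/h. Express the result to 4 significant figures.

377600 kilometers per hour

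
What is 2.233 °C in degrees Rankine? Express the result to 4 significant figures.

495.7 degrees Rankine

°R = (°C + 273.15) × 9/5.
Applying the formula gives 495.7 °R.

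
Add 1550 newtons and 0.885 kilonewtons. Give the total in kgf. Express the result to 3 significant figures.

1550 N = 158.056 kgf and 0.885 kN = 90.2449 kgf.
158.056 + 90.2449 ≈ 248 kgf.

248 kgf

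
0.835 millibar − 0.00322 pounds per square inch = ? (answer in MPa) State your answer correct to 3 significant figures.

6.13e-5 megapascals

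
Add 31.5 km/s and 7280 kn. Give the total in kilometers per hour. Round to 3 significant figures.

127000 kilometers per hour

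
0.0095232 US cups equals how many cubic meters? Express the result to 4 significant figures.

2.253e-6 m³

1 US cup = 0.000236588 m³.
So 0.0095232 × 0.000236588 ≈ 2.253e-6 m³.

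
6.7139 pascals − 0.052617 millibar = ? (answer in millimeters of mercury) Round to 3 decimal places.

0.011 millimeters of mercury

6.7139 Pa = 0.0503584 mmHg and 0.052617 mbar = 0.0394660 mmHg.
0.0503584 − 0.0394660 ≈ 0.011 mmHg.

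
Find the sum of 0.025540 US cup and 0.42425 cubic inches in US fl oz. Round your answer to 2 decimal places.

0.025540 US cup = 0.204320 US fl oz and 0.42425 in³ = 0.235082 US fl oz.
0.204320 + 0.235082 ≈ 0.44 US fl oz.

0.44 US fl oz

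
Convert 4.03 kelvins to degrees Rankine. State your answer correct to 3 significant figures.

7.25 degrees Rankine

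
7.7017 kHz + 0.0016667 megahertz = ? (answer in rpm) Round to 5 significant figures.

7.7017 kHz = 462102 rpm and 0.0016667 MHz = 100002 rpm.
462102 + 100002 ≈ 562100 rpm.

562100 rpm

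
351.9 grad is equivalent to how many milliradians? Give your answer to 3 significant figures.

1 grad = 15.7080 mrad.
Thus 351.9 × 15.7080 ≈ 5530 mrad.

5530 milliradians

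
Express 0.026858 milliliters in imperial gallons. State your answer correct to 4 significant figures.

5.908 × 10^-6 imp gal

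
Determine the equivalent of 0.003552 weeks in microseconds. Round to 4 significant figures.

1 week = 6.04800 × 10^11 microseconds.
Thus 0.003552 × 6.04800 × 10^11 ≈ 2.148 × 10^9 μs.

2.148 × 10^9 μs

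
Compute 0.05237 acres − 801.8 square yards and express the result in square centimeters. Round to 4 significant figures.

-4.585 × 10^6 cm²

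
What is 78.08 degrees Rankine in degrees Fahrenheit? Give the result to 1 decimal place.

-381.6 °F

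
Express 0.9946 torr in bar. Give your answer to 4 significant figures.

0.001326 bar

1 torr = 0.00133322 bar.
0.9946 × 0.00133322 ≈ 0.001326 bar.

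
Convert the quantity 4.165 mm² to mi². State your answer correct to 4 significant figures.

1 square millimeter = 3.86102e-13 mi².
So 4.165 × 3.86102e-13 ≈ 1.608e-12 mi².

1.608e-12 mi²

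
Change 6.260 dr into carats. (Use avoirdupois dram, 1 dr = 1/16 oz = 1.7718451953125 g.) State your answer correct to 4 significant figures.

1 dram = 8.85923 carats.
Then 6.260 × 8.85923 ≈ 55.46 ct.

55.46 ct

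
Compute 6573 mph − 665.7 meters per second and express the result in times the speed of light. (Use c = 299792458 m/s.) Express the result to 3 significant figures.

6573 mph = 9.80143 × 10^-6 c and 665.7 m/s = 2.22054 × 10^-6 c.
9.80143 × 10^-6 − 2.22054 × 10^-6 ≈ 7.58 × 10^-6 c.

7.58 × 10^-6 c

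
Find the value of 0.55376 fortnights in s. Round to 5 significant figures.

669830 s

1 fortnight = 1.20960e+6 s.
Then 0.55376 × 1.20960e+6 ≈ 669830 s.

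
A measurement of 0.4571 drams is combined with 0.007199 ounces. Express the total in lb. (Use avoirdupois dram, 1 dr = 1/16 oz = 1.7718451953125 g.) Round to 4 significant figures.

0.002235 pounds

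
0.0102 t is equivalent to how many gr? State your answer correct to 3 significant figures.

1 metric ton = 1.54324e+7 gr.
Then 0.0102 × 1.54324e+7 ≈ 157000 gr.

157000 gr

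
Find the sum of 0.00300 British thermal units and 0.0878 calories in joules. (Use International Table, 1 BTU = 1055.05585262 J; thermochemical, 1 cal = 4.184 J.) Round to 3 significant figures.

0.00300 BTU = 3.16517 J and 0.0878 cal = 0.367355 J.
3.16517 + 0.367355 ≈ 3.53 J.

3.53 J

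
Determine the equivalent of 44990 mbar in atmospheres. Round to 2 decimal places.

44.40 atmospheres

1 mbar = 0.000986923 atm.
So 44990 × 0.000986923 ≈ 44.40 atm.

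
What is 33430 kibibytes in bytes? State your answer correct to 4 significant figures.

3.423 × 10^7 bytes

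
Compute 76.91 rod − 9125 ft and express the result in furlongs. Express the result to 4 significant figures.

76.91 rod = 1.92275 furlong and 9125 ft = 13.8258 furlong.
1.92275 − 13.8258 ≈ -11.90 furlong.

-11.90 furlong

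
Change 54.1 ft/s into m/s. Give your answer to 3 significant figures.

1 foot per second = 0.304800 meters per second.
Thus 54.1 × 0.304800 ≈ 16.5 m/s.

16.5 meters per second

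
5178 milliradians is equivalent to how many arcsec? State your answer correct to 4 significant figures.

1.068e+6 arcsec

1 mrad = 206.265 arcsec.
Thus 5178 × 206.265 ≈ 1.068e+6 arcsec.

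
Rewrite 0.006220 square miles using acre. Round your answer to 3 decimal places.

3.981 acres

1 square mile = 640.000 acres.
So 0.006220 × 640.000 ≈ 3.981 acre.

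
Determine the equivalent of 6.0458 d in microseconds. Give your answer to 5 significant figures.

5.2236 × 10^11 microseconds

1 d = 8.64000 × 10^10 μs.
So 6.0458 × 8.64000 × 10^10 ≈ 5.2236 × 10^11 μs.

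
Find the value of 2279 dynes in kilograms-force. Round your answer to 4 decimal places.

0.0023 kgf

1 dyn = 1.01972e-6 kilograms-force.
Then 2279 × 1.01972e-6 ≈ 0.0023 kgf.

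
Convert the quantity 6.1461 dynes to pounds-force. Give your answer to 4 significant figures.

1.382e-5 lbf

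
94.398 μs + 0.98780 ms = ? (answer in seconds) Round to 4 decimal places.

0.0011 seconds

94.398 μs = 9.43980e-5 s and 0.98780 ms = 0.000987800 s.
9.43980e-5 + 0.000987800 ≈ 0.0011 s.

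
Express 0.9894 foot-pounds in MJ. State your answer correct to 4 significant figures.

1.341e-6 megajoules

1 ft·lbf = 1.35582e-6 megajoules.
0.9894 × 1.35582e-6 ≈ 1.341e-6 MJ.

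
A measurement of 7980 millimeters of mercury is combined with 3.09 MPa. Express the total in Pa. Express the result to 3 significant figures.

4.15e+6 pascals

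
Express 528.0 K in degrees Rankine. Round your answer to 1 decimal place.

°R = K × 9/5.
Applying the formula gives 950.4 °R.

950.4 °R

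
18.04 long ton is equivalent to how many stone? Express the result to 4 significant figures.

2886 stone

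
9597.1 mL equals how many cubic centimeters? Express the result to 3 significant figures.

1 mL = 1.00000 cubic centimeters.
9597.1 × 1.00000 ≈ 9600 cm³.

9600 cm³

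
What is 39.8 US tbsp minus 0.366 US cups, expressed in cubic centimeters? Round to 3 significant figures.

39.8 US tbsp = 588.513 cm³ and 0.366 US cup = 86.5913 cm³.
588.513 − 86.5913 ≈ 502 cm³.

502 cm³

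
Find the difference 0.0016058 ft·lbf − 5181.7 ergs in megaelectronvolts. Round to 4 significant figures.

1.035e+10 MeV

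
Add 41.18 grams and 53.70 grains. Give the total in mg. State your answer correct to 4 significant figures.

44660 mg

41.18 g = 41180.0 mg and 53.70 gr = 3479.70 mg.
41180.0 + 3479.70 ≈ 44660 mg.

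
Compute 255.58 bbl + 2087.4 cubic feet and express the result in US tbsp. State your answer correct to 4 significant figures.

255.58 bbl = 2.74800 × 10^6 US tbsp and 2087.4 ft³ = 3.99740 × 10^6 US tbsp.
2.74800 × 10^6 + 3.99740 × 10^6 ≈ 6.745 × 10^6 US tbsp.

6.745 × 10^6 US tablespoons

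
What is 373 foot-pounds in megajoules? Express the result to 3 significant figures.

0.000506 MJ

1 foot-pound = 1.35582e-6 MJ.
373 × 1.35582e-6 ≈ 0.000506 MJ.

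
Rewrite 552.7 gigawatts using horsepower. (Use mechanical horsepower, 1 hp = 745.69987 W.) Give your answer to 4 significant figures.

1 GW = 1.34102e+6 hp.
Then 552.7 × 1.34102e+6 ≈ 7.412e+8 hp.

7.412e+8 horsepower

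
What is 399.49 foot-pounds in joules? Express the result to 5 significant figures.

1 ft·lbf = 1.35582 J.
Thus 399.49 × 1.35582 ≈ 541.64 J.

541.64 J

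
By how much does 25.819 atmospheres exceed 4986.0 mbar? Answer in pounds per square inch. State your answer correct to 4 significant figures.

25.819 atm = 379.435 psi and 4986.0 mbar = 72.3158 psi.
379.435 − 72.3158 ≈ 307.1 psi.

307.1 psi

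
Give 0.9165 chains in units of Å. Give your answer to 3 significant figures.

1.84 × 10^11 Å

1 chain = 2.01168 × 10^11 angstroms.
Then 0.9165 × 2.01168 × 10^11 ≈ 1.84 × 10^11 Å.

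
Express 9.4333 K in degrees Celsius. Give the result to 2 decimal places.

K = °C + 273.15.
Applying the formula gives -263.72 °C.

-263.72 °C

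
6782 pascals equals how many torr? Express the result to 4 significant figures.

50.87 torr

1 Pa = 0.00750062 torr.
So 6782 × 0.00750062 ≈ 50.87 torr.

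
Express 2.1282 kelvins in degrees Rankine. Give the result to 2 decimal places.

3.83 degrees Rankine

°R = K × 9/5.
Applying the formula gives 3.83 °R.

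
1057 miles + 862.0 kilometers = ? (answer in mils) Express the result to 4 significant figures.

1057 mi = 6.69715e+10 mil and 862.0 km = 3.39370e+10 mil.
6.69715e+10 + 3.39370e+10 ≈ 1.009e+11 mil.

1.009e+11 mil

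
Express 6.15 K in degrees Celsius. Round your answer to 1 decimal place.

-267.0 degrees Celsius

K = °C + 273.15.
Applying the formula gives -267.0 °C.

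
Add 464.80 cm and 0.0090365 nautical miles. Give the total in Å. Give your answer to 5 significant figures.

2.1384e+11 angstroms

464.80 cm = 4.64800e+10 Å and 0.0090365 nmi = 1.67356e+11 Å.
4.64800e+10 + 1.67356e+11 ≈ 2.1384e+11 Å.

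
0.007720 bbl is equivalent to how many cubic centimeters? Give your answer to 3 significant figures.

1230 cubic centimeters

1 oil barrel = 158987 cubic centimeters.
Then 0.007720 × 158987 ≈ 1230 cm³.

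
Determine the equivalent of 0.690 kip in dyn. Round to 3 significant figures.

1 kip = 4.44822e+8 dyn.
Then 0.690 × 4.44822e+8 ≈ 3.07e+8 dyn.

3.07e+8 dyn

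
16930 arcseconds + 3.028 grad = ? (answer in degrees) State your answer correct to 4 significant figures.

16930 arcsec = 4.70278 ° and 3.028 grad = 2.72520 °.
4.70278 + 2.72520 ≈ 7.428 °.

7.428 degrees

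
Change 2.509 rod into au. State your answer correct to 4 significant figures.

8.435 × 10^-11 au

1 rod = 3.36181 × 10^-11 au.
Then 2.509 × 3.36181 × 10^-11 ≈ 8.435 × 10^-11 au.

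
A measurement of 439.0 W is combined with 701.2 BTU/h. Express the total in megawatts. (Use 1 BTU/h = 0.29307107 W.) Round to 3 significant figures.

0.000645 MW

439.0 W = 0.000439000 MW and 701.2 BTU/h = 0.000205501 MW.
0.000439000 + 0.000205501 ≈ 0.000645 MW.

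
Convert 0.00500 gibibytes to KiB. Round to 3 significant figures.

5240 KiB

1 GiB = 1.04858e+6 KiB.
Thus 0.00500 × 1.04858e+6 ≈ 5240 KiB.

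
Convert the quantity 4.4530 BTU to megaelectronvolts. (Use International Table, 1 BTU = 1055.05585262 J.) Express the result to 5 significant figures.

1 BTU = 6.58514e+15 megaelectronvolts.
4.4530 × 6.58514e+15 ≈ 2.9324e+16 MeV.

2.9324e+16 MeV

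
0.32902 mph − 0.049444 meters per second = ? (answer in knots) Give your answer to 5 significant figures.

0.18980 knots

0.32902 mph = 0.285911 kn and 0.049444 m/s = 0.0961114 kn.
0.285911 − 0.0961114 ≈ 0.18980 kn.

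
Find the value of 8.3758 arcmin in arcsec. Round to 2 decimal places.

1 arcmin = 60.0000 arcsec.
Then 8.3758 × 60.0000 ≈ 502.55 arcsec.

502.55 arcsec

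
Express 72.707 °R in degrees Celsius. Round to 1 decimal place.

-232.8 degrees Celsius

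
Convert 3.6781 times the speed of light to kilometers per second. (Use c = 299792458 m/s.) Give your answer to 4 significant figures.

1 c = 299792 kilometers per second.
3.6781 × 299792 ≈ 1.103e+6 km/s.

1.103e+6 km/s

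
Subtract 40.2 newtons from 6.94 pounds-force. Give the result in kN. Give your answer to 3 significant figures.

6.94 lbf = 0.0308707 kN and 40.2 N = 0.0402000 kN.
0.0308707 − 0.0402000 ≈ -0.00933 kN.

-0.00933 kN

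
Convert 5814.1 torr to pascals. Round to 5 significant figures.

1 torr = 133.322 Pa.
5814.1 × 133.322 ≈ 775150 Pa.

775150 Pa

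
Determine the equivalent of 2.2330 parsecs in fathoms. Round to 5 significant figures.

1 parsec = 1.68727 × 10^16 fathom.
So 2.2330 × 1.68727 × 10^16 ≈ 3.7677 × 10^16 fathom.

3.7677 × 10^16 fathom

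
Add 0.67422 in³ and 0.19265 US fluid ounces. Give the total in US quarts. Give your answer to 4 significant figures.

0.01770 US qt

0.67422 in³ = 0.0116748 US qt and 0.19265 US fl oz = 0.00602031 US qt.
0.0116748 + 0.00602031 ≈ 0.01770 US qt.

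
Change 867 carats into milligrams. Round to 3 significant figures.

1 ct = 200.000 mg.
867 × 200.000 ≈ 173000 mg.

173000 milligrams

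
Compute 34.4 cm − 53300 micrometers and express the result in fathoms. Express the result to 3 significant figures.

34.4 cm = 0.188101 fathom and 53300 μm = 0.0291448 fathom.
0.188101 − 0.0291448 ≈ 0.159 fathom.

0.159 fathom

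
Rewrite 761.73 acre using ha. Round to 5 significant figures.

1 acre = 0.404686 ha.
Then 761.73 × 0.404686 ≈ 308.26 ha.

308.26 hectares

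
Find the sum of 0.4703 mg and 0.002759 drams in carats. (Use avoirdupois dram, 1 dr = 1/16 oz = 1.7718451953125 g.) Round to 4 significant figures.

0.4703 mg = 0.00235150 ct and 0.002759 dr = 0.0244426 ct.
0.00235150 + 0.0244426 ≈ 0.02679 ct.

0.02679 carats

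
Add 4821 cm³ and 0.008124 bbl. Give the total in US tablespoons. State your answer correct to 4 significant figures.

4821 cm³ = 326.035 US tbsp and 0.008124 bbl = 87.3492 US tbsp.
326.035 + 87.3492 ≈ 413.4 US tbsp.

413.4 US tbsp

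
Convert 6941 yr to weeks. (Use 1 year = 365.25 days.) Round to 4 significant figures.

362200 weeks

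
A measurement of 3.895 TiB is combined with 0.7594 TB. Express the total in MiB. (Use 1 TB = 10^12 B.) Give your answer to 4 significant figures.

4.808 × 10^6 MiB

3.895 TiB = 4.08420 × 10^6 MiB and 0.7594 TB = 724220 MiB.
4.08420 × 10^6 + 724220 ≈ 4.808 × 10^6 MiB.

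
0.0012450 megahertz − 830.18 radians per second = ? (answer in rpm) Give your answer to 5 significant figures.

66772 revolutions per minute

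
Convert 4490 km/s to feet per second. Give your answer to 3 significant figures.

1.47e+7 ft/s

1 kilometer per second = 3280.84 feet per second.
So 4490 × 3280.84 ≈ 1.47e+7 ft/s.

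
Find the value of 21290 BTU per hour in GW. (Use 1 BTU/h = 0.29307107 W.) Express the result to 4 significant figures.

6.239e-6 gigawatts

1 BTU per hour = 2.93071e-10 GW.
Thus 21290 × 2.93071e-10 ≈ 6.239e-6 GW.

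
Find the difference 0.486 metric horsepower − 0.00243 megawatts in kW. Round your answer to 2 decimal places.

-2.07 kW

0.486 PS = 0.357452 kW and 0.00243 MW = 2.43000 kW.
0.357452 − 2.43000 ≈ -2.07 kW.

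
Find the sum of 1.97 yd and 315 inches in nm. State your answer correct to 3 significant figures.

9.80 × 10^9 nanometers

1.97 yd = 1.80137 × 10^9 nm and 315 in = 8.00100 × 10^9 nm.
1.80137 × 10^9 + 8.00100 × 10^9 ≈ 9.80 × 10^9 nm.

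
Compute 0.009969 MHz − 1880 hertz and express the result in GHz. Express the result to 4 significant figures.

8.089e-6 GHz

0.009969 MHz = 9.96900e-6 GHz and 1880 Hz = 1.88000e-6 GHz.
9.96900e-6 − 1.88000e-6 ≈ 8.089e-6 GHz.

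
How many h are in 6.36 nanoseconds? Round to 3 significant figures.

1 ns = 2.77778e-13 h.
Then 6.36 × 2.77778e-13 ≈ 1.77e-12 h.

1.77e-12 hours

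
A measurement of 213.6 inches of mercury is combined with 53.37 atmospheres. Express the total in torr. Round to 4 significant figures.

45990 torr

213.6 inHg = 5425.44 torr and 53.37 atm = 40561.2 torr.
5425.44 + 40561.2 ≈ 45990 torr.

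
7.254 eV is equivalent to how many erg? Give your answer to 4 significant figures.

1 eV = 1.60218 × 10^-12 erg.
7.254 × 1.60218 × 10^-12 ≈ 1.162 × 10^-11 erg.

1.162 × 10^-11 erg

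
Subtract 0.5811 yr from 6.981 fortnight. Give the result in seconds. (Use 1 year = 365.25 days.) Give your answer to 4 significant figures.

-9.894 × 10^6 seconds

6.981 fortnight = 8.44422 × 10^6 s and 0.5811 yr = 1.83381 × 10^7 s.
8.44422 × 10^6 − 1.83381 × 10^7 ≈ -9.894 × 10^6 s.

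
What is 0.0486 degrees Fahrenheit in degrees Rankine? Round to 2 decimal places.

459.72 °R

°R = °F + 459.67.
Applying the formula gives 459.72 °R.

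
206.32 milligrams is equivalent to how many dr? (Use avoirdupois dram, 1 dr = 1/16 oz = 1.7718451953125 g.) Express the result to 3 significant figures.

0.116 dr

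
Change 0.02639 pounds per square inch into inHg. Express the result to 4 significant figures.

0.05373 inches of mercury

1 pound per square inch = 2.03602 inches of mercury.
Thus 0.02639 × 2.03602 ≈ 0.05373 inHg.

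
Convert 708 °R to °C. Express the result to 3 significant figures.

120 degrees Celsius

°R = (°C + 273.15) × 9/5.
Applying the formula gives 120 °C.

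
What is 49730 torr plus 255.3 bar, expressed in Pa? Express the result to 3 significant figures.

49730 torr = 6.63012 × 10^6 Pa and 255.3 bar = 2.55300 × 10^7 Pa.
6.63012 × 10^6 + 2.55300 × 10^7 ≈ 3.22 × 10^7 Pa.

3.22 × 10^7 pascals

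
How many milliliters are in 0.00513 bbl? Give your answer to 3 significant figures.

1 bbl = 158987 mL.
So 0.00513 × 158987 ≈ 816 mL.

816 mL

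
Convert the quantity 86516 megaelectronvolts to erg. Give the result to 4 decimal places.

0.1386 erg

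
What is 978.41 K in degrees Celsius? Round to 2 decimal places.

705.26 °C

K = °C + 273.15.
Applying the formula gives 705.26 °C.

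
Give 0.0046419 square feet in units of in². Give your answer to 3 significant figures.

1 ft² = 144.000 in².
Then 0.0046419 × 144.000 ≈ 0.668 in².

0.668 in²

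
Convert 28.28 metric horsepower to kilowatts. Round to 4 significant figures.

20.80 kW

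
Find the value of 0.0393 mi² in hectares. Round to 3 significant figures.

10.2 ha

1 mi² = 258.999 hectares.
So 0.0393 × 258.999 ≈ 10.2 ha.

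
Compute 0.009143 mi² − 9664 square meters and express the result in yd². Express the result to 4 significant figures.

0.009143 mi² = 28321.4 yd² and 9664 m² = 11558.0 yd².
28321.4 − 11558.0 ≈ 16760 yd².

16760 yd²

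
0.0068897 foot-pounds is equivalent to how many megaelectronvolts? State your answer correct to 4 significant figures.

5.830 × 10^10 megaelectronvolts

1 ft·lbf = 8.46235 × 10^12 megaelectronvolts.
Thus 0.0068897 × 8.46235 × 10^12 ≈ 5.830 × 10^10 MeV.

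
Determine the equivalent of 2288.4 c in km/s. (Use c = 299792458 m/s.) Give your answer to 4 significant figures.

1 c = 299792 kilometers per second.
So 2288.4 × 299792 ≈ 6.860e+8 km/s.

6.860e+8 kilometers per second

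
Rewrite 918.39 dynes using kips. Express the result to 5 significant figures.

2.0646e-6 kip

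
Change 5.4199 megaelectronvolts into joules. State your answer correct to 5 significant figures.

8.6836 × 10^-13 J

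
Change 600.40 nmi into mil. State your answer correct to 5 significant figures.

4.3777 × 10^10 mil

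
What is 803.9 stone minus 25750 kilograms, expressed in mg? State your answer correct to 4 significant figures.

-2.064e+10 mg

803.9 st = 5.105001e+9 mg and 25750 kg = 2.575000e+10 mg.
5.105001e+9 − 2.575000e+10 ≈ -2.064e+10 mg.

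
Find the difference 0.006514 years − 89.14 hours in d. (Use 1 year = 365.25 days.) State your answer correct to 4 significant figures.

-1.335 days

0.006514 yr = 2.37924 d and 89.14 h = 3.71417 d.
2.37924 − 3.71417 ≈ -1.335 d.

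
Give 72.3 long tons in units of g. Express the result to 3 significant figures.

7.35 × 10^7 grams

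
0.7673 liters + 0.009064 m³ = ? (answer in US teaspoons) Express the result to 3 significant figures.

1990 US teaspoons

0.7673 L = 155.673 US tsp and 0.009064 m³ = 1838.94 US tsp.
155.673 + 1838.94 ≈ 1990 US tsp.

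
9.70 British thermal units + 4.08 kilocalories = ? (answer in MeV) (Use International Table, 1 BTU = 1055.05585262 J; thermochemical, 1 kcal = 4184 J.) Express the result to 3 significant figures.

1.70e+17 MeV

9.70 BTU = 6.38759e+16 MeV and 4.08 kcal = 1.06547e+17 MeV.
6.38759e+16 + 1.06547e+17 ≈ 1.70e+17 MeV.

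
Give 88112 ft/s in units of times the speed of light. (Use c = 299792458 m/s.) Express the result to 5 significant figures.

8.9584 × 10^-5 times the speed of light

1 foot per second = 1.016703 × 10^-9 times the speed of light.
Then 88112 × 1.016703 × 10^-9 ≈ 8.9584 × 10^-5 c.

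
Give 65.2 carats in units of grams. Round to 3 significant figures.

13.0 grams

1 carat = 0.200000 grams.
Then 65.2 × 0.200000 ≈ 13.0 g.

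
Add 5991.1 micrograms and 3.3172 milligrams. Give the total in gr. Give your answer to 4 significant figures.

0.1436 gr

5991.1 μg = 0.0924568 gr and 3.3172 mg = 0.0511922 gr.
0.0924568 + 0.0511922 ≈ 0.1436 gr.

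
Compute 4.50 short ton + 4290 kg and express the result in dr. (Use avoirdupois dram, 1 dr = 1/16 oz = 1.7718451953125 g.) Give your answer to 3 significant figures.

4.50 short ton = 2.30400 × 10^6 dr and 4290 kg = 2.42120 × 10^6 dr.
2.30400 × 10^6 + 2.42120 × 10^6 ≈ 4.73 × 10^6 dr.

4.73 × 10^6 dr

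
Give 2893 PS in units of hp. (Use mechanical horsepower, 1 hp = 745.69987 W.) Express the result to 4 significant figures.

2853 horsepower

1 PS = 0.986320 hp.
Thus 2893 × 0.986320 ≈ 2853 hp.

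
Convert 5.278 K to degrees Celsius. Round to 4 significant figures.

K = °C + 273.15.
Applying the formula gives -267.9 °C.

-267.9 °C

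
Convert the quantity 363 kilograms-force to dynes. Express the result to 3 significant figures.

3.56e+8 dynes

1 kilogram-force = 980665 dynes.
363 × 980665 ≈ 3.56e+8 dyn.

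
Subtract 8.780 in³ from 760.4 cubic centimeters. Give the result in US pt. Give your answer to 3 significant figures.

1.30 US pt

760.4 cm³ = 1.60701 US pt and 8.780 in³ = 0.304069 US pt.
1.60701 − 0.304069 ≈ 1.30 US pt.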